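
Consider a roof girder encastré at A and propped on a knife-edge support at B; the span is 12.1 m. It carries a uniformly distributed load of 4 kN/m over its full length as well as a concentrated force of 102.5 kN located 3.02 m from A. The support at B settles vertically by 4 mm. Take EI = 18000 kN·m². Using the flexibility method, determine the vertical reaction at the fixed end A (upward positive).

Choose R_B as the redundant. The primary structure is the cantilever fixed at A.
Primary-structure tip deflection at B by superposition:
  UDL 4: wL⁴/(8EI) = 10718/EI
  point load 102.5 at a = 3.02: Pa²(3L − a)/(6EI) = 5185/EI
  δ_0 = 15903/EI
Flexibility coefficient — unit upward force at B: δ_{BB} = L³/(3EI) = 590.5/EI.
With EI = 18000 kN·m²: δ_0 = 0.88351 m and δ_{BB} = 0.032807 m/kN.
Compatibility — the beam at B must follow the support down by 0.004 m: δ_0 − R_B·δ_{BB} = 0.004, so R_B = (0.88351 − 0.004)/0.032807 = 26.81 kN.
Vertical equilibrium: R_A = ΣP − R_B = 150.9 − 26.81 = 124.1 kN.

R_A = 124.1 kN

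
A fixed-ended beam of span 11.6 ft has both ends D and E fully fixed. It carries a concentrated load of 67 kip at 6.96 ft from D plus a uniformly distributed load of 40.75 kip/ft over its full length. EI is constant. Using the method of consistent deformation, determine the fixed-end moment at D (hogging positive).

M_D = 531.6 kip·ft

Release both end moments; the primary structure is a simply-supported span DE with redundants M_D and M_E.
End rotations of the released simple span under the applied load (×1/EI):
  at D: point load 67 at a = 6.96: Pab(L + b)/(6LEI) = 504.9/EI
  at E: point load 67 at a = 6.96: Pab(L + a)/(6LEI) = 577/EI
  at D: UDL 40.75: wL³/(24EI) = 2650/EI
  at E: UDL 40.75: wL³/(24EI) = 2650/EI
  θ_D0 = 3155/EI,  θ_E0 = 3227/EI
Flexibility coefficients: a unit moment at one end gives L/(3EI) there and L/(6EI) at the far end, so f₁₁ = f₂₂ = 3.867/EI and f₁₂ = f₂₁ = 1.933/EI.
Compatibility — zero rotation at each built-in end:
  3.867 M_D + 1.933 M_E = 3155
  1.933 M_D + 3.867 M_E = 3227
Solving the pair gives M_D = 531.6 kip·ft and M_E = 568.9 kip·ft (hogging).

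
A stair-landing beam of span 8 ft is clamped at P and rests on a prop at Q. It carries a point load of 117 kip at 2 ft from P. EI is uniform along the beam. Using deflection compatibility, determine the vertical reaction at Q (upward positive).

R_Q = 10.05 kip

Choose R_Q as the redundant. The primary structure is the cantilever fixed at P.
Primary-structure tip deflection at Q by superposition:
  point load 117 at a = 2: Pa²(3L − a)/(6EI) = 1716/EI
Flexibility coefficient — unit upward force at Q: δ_{QQ} = L³/(3EI) = 170.7/EI.
The prop prevents deflection at Q: R_Q = δ_0/δ_{QQ} = 1716/170.7 = 10.05 kip.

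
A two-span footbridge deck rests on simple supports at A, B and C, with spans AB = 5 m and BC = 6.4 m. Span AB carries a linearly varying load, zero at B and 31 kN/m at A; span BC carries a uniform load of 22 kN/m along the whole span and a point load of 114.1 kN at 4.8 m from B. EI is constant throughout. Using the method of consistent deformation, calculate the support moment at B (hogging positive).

M_B = 131.1 kN·m

Insert a hinge at B; M_B is the redundant, and each span becomes simply supported.
Discontinuity in slope at B on the released structure — sum the simple-span end rotations:
  span AB: triangular load, peak 31: 7w₀L³/(360EI) = 75.35/EI
  span BC: UDL 22: wL³/(24EI) = 240.3/EI
  span BC: point load 114.1 at a = 4.8: Pab(L + b)/(6LEI) = 182.6/EI
  relative rotation θ_0 = (75.35 + 422.9)/EI = 498.2/EI
A unit hogging moment at B produces rotation L₁/(3EI) + L₂/(3EI) = 3.8/EI.
Compatibility: M_B·(L₁+L₂)/(3EI) = θ_0, giving M_B = 131.1 kN·m (hogging).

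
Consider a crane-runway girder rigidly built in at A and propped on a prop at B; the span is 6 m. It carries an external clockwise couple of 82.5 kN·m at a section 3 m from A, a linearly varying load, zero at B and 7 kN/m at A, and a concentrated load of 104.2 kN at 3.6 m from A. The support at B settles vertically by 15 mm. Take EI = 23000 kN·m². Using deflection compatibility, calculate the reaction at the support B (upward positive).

Remove the prop at B; the released (primary) structure is a cantilever built in at A.
Free-end deflection of the primary structure under the applied loading (downward +):
  clockwise couple 82.5 at a = 3: M₀a(2L − a)/(2EI) = 1114/EI
  triangular load, peak 7 at the fixed end: w₀L⁴/(30EI) = 302.4/EI
  point load 104.2 at a = 3.6: Pa²(3L − a)/(6EI) = 3241/EI
  δ_0 = 4657/EI
Tip deflection under a unit load at B: L³/(3EI) = 72/EI.
With EI = 23000 kN·m²: δ_0 = 0.20249 m and δ_{BB} = 0.00313 m/kN.
Compatibility — the beam at B must follow the support down by 0.015 m: δ_0 − R_B·δ_{BB} = 0.015, so R_B = (0.20249 − 0.015)/0.00313 = 59.89 kN.

R_B = 59.89 kN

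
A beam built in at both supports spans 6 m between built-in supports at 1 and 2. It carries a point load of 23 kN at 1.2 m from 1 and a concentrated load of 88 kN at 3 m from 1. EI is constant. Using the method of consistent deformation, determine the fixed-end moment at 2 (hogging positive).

M_2 = 70.42 kN·m

Release both end moments; the primary structure is a simply-supported span 12 with redundants M_1 and M_2.
Simple-span end rotations at 1 and 2 under the given loads:
  at 1: point load 23 at a = 1.2: Pab(L + b)/(6LEI) = 39.74/EI
  at 2: point load 23 at a = 1.2: Pab(L + a)/(6LEI) = 26.5/EI
  at 1: point load 88 at a = 3: Pab(L + b)/(6LEI) = 198/EI
  at 2: point load 88 at a = 3: Pab(L + a)/(6LEI) = 198/EI
  θ_10 = 237.7/EI,  θ_20 = 224.5/EI
Flexibility coefficients: a unit moment at one end gives L/(3EI) there and L/(6EI) at the far end, so f₁₁ = f₂₂ = 2/EI and f₁₂ = f₂₁ = 1/EI.
Compatibility — zero rotation at each built-in end:
  2 M_1 + 1 M_2 = 237.7
  1 M_1 + 2 M_2 = 224.5
Solving the pair gives M_1 = 83.66 kN·m and M_2 = 70.42 kN·m (hogging).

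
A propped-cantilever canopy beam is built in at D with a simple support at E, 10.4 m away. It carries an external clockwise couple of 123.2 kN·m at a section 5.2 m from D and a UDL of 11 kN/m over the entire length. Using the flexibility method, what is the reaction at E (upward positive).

R_E = 56.23 kN

Choose R_E as the redundant. The primary structure is the cantilever fixed at D.
Downward deflection at the released point E due to the loads:
  clockwise couple 123.2 at a = 5.2: M₀a(2L − a)/(2EI) = 4997/EI
  UDL 11: wL⁴/(8EI) = 16086/EI
  δ_0 = 21083/EI
Tip deflection under a unit load at E: L³/(3EI) = 375/EI.
The prop prevents deflection at E: R_E = δ_0/δ_{EE} = 21083/375 = 56.23 kN.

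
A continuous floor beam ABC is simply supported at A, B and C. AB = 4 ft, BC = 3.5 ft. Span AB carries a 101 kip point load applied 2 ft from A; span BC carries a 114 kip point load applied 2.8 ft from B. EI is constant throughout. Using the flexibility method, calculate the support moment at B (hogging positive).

Insert a hinge at B; M_B is the redundant, and each span becomes simply supported.
Discontinuity in slope at B on the released structure — sum the simple-span end rotations:
  span AB: point load 101 at a = 2: Pab(L + a)/(6LEI) = 101/EI
  span BC: point load 114 at a = 2.8: Pab(L + b)/(6LEI) = 44.69/EI
  relative rotation θ_0 = (101 + 44.69)/EI = 145.7/EI
A unit hogging moment at B produces rotation L₁/(3EI) + L₂/(3EI) = 2.5/EI.
Slope continuity at B: θ_0 = M_B·2.5/EI, so M_B = 145.7/2.5 = 58.28 kip·ft (hogging).

M_B = 58.28 kip·ft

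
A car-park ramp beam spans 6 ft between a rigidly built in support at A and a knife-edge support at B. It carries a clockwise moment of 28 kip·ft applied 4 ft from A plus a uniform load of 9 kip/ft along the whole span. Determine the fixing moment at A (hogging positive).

M_A = 31.17 kip·ft

Take the reaction at B as the redundant and release it; the primary structure is a cantilever fixed at A.
Deflection at B on the released cantilever, summing each load's contribution:
  clockwise couple 28 at a = 4: M₀a(2L − a)/(2EI) = 448/EI
  UDL 9: wL⁴/(8EI) = 1458/EI
  δ_0 = 1906/EI
Tip deflection under a unit load at B: L³/(3EI) = 72/EI.
Compatibility at B: δ_0 − R_B·δ_{BB} = 0, so R_B = 1906/72 = 26.47 kip.
Moment equilibrium about A: M_A = Σ(load moments about A) − R_B·L = 190 − 26.47×6 = 31.17 kip·ft.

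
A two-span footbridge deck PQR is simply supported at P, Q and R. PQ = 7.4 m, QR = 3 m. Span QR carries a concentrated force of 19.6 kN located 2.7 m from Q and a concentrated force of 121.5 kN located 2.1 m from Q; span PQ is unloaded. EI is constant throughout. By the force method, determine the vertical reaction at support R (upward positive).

R_R = 97.63 kN

Take M_Q as the redundant. Released structure: two simple spans PQ and QR with a hinge at Q.
Discontinuity in slope at Q on the released structure — sum the simple-span end rotations:
  span QR: point load 19.6 at a = 2.7: Pab(L + b)/(6LEI) = 2.911/EI
  span QR: point load 121.5 at a = 2.1: Pab(L + b)/(6LEI) = 49.75/EI
  relative rotation θ_0 = (0 + 52.66)/EI = 52.66/EI
A unit hogging moment at Q produces rotation L₁/(3EI) + L₂/(3EI) = 3.467/EI.
Slope continuity at Q: θ_0 = M_Q·3.467/EI, so M_Q = 52.66/3.467 = 15.19 kN·m (hogging).
Span QR, ΣM about R: R_Q^{QR}·3 = 115.2 + 15.19, so R_Q^{QR} = 43.47 kN and R_R = 141.1 − 43.47 = 97.63 kN.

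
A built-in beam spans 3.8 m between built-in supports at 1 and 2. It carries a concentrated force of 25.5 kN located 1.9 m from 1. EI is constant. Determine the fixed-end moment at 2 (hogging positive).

Release both end moments; the primary structure is a simply-supported span 12 with redundants M_1 and M_2.
Simple-span end rotations at 1 and 2 under the given loads:
  at 1: point load 25.5 at a = 1.9: Pab(L + b)/(6LEI) = 23.01/EI
  at 2: point load 25.5 at a = 1.9: Pab(L + a)/(6LEI) = 23.01/EI
  θ_10 = 23.01/EI,  θ_20 = 23.01/EI
Flexibility coefficients: a unit moment at one end gives L/(3EI) there and L/(6EI) at the far end, so f₁₁ = f₂₂ = 1.267/EI and f₁₂ = f₂₁ = 0.6333/EI.
Compatibility — zero rotation at each built-in end:
  1.267 M_1 + 0.6333 M_2 = 23.01
  0.6333 M_1 + 1.267 M_2 = 23.01
Solving the pair gives M_1 = 12.11 kN·m and M_2 = 12.11 kN·m (hogging).

M_2 = 12.11 kN·m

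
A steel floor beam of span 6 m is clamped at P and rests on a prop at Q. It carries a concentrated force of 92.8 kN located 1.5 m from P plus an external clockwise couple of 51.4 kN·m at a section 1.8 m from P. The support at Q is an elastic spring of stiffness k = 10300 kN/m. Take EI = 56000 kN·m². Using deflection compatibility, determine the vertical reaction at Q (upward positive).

Release the roller at Q. Primary structure: cantilever fixed at P.
Deflection at Q on the released cantilever, summing each load's contribution:
  point load 92.8 at a = 1.5: Pa²(3L − a)/(6EI) = 574.2/EI
  clockwise couple 51.4 at a = 1.8: M₀a(2L − a)/(2EI) = 471.9/EI
  δ_0 = 1046/EI
Flexibility coefficient — unit upward force at Q: δ_{QQ} = L³/(3EI) = 72/EI.
With EI = 56000 kN·m²: δ_0 = 0.018679 m and δ_{QQ} = 0.001286 m/kN.
Compatibility — the spring shortens by R_Q/k under the reaction it provides: δ_0 − R_Q·δ_{QQ} = R_Q/k. With 1/k = 0.000097 m/kN, R_Q = δ_0 / (δ_{QQ} + 1/k) = 0.018679 / (0.001286 + 0.000097) = 13.51 kN.

R_Q = 13.51 kN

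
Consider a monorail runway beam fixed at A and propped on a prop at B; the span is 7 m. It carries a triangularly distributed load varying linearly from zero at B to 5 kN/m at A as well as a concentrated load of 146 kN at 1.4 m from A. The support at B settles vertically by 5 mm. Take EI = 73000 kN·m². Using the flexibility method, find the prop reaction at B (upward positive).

Remove the prop at B; the released (primary) structure is a cantilever built in at A.
Downward deflection at the released point B due to the loads:
  triangular load, peak 5 at the fixed end: w₀L⁴/(30EI) = 400.2/EI
  point load 146 at a = 1.4: Pa²(3L − a)/(6EI) = 934.8/EI
  δ_0 = 1335/EI
Flexibility coefficient — unit upward force at B: δ_{BB} = L³/(3EI) = 114.3/EI.
With EI = 73000 kN·m²: δ_0 = 0.018287 m and δ_{BB} = 0.001566 m/kN.
Compatibility — the beam at B must follow the support down by 0.005 m: δ_0 − R_B·δ_{BB} = 0.005, so R_B = (0.018287 − 0.005)/0.001566 = 8.484 kN.

R_B = 8.484 kN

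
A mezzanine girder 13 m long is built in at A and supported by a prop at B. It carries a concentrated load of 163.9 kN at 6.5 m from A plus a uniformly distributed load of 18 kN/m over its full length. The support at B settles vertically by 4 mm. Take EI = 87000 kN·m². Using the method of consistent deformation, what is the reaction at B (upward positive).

Remove the prop at B; the released (primary) structure is a cantilever built in at A.
Primary-structure tip deflection at B by superposition:
  point load 163.9 at a = 6.5: Pa²(3L − a)/(6EI) = 37509/EI
  UDL 18: wL⁴/(8EI) = 64262/EI
  δ_0 = 101771/EI
Tip deflection under a unit load at B: L³/(3EI) = 732.3/EI.
With EI = 87000 kN·m²: δ_0 = 1.1698 m and δ_{BB} = 0.008418 m/kN.
Compatibility — the beam at B must follow the support down by 0.004 m: δ_0 − R_B·δ_{BB} = 0.004, so R_B = (1.1698 − 0.004)/0.008418 = 138.5 kN.

R_B = 138.5 kN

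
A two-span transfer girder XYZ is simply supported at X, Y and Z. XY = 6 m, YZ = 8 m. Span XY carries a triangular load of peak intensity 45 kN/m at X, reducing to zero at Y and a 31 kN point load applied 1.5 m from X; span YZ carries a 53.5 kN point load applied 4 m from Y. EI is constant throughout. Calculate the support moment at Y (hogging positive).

M_Y = 95.7 kN·m

Release continuity at Y by inserting a hinge; the redundant is the internal moment M_Y. The primary structure is two simply-supported spans XY and YZ.
Discontinuity in slope at Y on the released structure — sum the simple-span end rotations:
  span XY: triangular load, peak 45: 7w₀L³/(360EI) = 189/EI
  span XY: point load 31 at a = 1.5: Pab(L + a)/(6LEI) = 43.59/EI
  span YZ: point load 53.5 at a = 4: Pab(L + b)/(6LEI) = 214/EI
  relative rotation θ_0 = (232.6 + 214)/EI = 446.6/EI
A unit hogging moment at Y produces rotation L₁/(3EI) + L₂/(3EI) = 4.667/EI.
Slope continuity at Y: θ_0 = M_Y·4.667/EI, so M_Y = 446.6/4.667 = 95.7 kN·m (hogging).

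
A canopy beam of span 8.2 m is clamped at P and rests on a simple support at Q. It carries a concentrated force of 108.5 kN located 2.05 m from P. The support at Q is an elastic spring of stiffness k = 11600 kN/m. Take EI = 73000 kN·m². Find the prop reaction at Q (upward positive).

Choose R_Q as the redundant. The primary structure is the cantilever fixed at P.
Free-end deflection of the primary structure under the applied loading (downward +):
  point load 108.5 at a = 2.05: Pa²(3L − a)/(6EI) = 1714/EI
Tip deflection under a unit load at Q: L³/(3EI) = 183.8/EI.
With EI = 73000 kN·m²: δ_0 = 0.023475 m and δ_{QQ} = 0.002518 m/kN.
Compatibility — the spring shortens by R_Q/k under the reaction it provides: δ_0 − R_Q·δ_{QQ} = R_Q/k. With 1/k = 0.000086 m/kN, R_Q = δ_0 / (δ_{QQ} + 1/k) = 0.023475 / (0.002518 + 0.000086) = 9.016 kN.

R_Q = 9.016 kN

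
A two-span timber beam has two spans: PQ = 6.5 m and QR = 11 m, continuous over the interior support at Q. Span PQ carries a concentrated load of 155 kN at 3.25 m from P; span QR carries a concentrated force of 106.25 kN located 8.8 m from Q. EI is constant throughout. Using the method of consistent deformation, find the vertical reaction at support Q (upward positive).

R_Q = 133.2 kN

Insert a hinge at Q; M_Q is the redundant, and each span becomes simply supported.
Rotations at Q on the released spans (each span's end-slope, ×1/EI):
  span PQ: point load 155 at a = 3.25: Pab(L + a)/(6LEI) = 409.3/EI
  span QR: point load 106.25 at a = 8.8: Pab(L + b)/(6LEI) = 411.4/EI
  relative rotation θ_0 = (409.3 + 411.4)/EI = 820.7/EI
A unit hogging moment at Q produces rotation L₁/(3EI) + L₂/(3EI) = 5.833/EI.
Slope continuity at Q: θ_0 = M_Q·5.833/EI, so M_Q = 820.7/5.833 = 140.7 kN·m (hogging).
Span PQ, ΣM about P with M_Q applied at Q: R_Q^{PQ}·6.5 = 503.8 + 140.7, so R_Q^{PQ} = 99.14 kN and R_P = 155 − 99.14 = 55.86 kN.
Span QR, ΣM about R: R_Q^{QR}·11 = 233.8 + 140.7, so R_Q^{QR} = 34.04 kN and R_R = 106.2 − 34.04 = 72.21 kN.
R_Q = 99.14 + 34.04 = 133.2 kN.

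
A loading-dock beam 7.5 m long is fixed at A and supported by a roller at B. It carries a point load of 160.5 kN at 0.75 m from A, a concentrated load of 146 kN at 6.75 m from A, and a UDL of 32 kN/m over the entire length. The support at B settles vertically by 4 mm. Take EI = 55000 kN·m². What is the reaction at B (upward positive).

R_B = 214.9 kN

Take the reaction at B as the redundant and release it; the primary structure is a cantilever fixed at A.
Deflection at B on the released cantilever, summing each load's contribution:
  point load 160.5 at a = 0.75: Pa²(3L − a)/(6EI) = 327.3/EI
  point load 146 at a = 6.75: Pa²(3L − a)/(6EI) = 17462/EI
  UDL 32: wL⁴/(8EI) = 12656/EI
  δ_0 = 30445/EI
Flexibility coefficient — unit upward force at B: δ_{BB} = L³/(3EI) = 140.6/EI.
With EI = 55000 kN·m²: δ_0 = 0.55355 m and δ_{BB} = 0.002557 m/kN.
Compatibility — the beam at B must follow the support down by 0.004 m: δ_0 − R_B·δ_{BB} = 0.004, so R_B = (0.55355 − 0.004)/0.002557 = 214.9 kN.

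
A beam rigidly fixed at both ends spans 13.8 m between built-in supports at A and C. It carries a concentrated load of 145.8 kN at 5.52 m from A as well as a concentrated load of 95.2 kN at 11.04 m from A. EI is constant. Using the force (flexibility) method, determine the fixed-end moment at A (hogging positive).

Take the two fixed-end moments M_A, M_C as redundants; the released structure is the simple span AC.
End rotations of the released simple span under the applied load (×1/EI):
  at A: point load 145.8 at a = 5.52: Pab(L + b)/(6LEI) = 1777/EI
  at C: point load 145.8 at a = 5.52: Pab(L + a)/(6LEI) = 1555/EI
  at A: point load 95.2 at a = 11.04: Pab(L + b)/(6LEI) = 580.2/EI
  at C: point load 95.2 at a = 11.04: Pab(L + a)/(6LEI) = 870.2/EI
  θ_A0 = 2357/EI,  θ_C0 = 2425/EI
Flexibility coefficients: a unit moment at one end gives L/(3EI) there and L/(6EI) at the far end, so f₁₁ = f₂₂ = 4.6/EI and f₁₂ = f₂₁ = 2.3/EI.
Compatibility — zero rotation at each built-in end:
  4.6 M_A + 2.3 M_C = 2357
  2.3 M_A + 4.6 M_C = 2425
Solving the pair gives M_A = 331.8 kN·m and M_C = 361.3 kN·m (hogging).

M_A = 331.8 kN·m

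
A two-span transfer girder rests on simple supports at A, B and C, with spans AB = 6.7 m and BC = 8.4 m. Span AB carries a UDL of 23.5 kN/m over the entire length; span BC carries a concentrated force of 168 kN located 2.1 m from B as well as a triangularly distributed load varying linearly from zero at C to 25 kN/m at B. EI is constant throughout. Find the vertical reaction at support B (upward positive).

R_B = 342.5 kN

Take M_B as the redundant. Released structure: two simple spans AB and BC with a hinge at B.
End slopes at the hinge B, treating each span as simply supported:
  span AB: UDL 23.5: wL³/(24EI) = 294.5/EI
  span BC: point load 168 at a = 2.1: Pab(L + b)/(6LEI) = 648.3/EI
  span BC: triangular load, peak 25: w₀L³/(45EI) = 329.3/EI
  relative rotation θ_0 = (294.5 + 977.5)/EI = 1272/EI
A unit hogging moment at B produces rotation L₁/(3EI) + L₂/(3EI) = 5.033/EI.
Slope continuity at B: θ_0 = M_B·5.033/EI, so M_B = 1272/5.033 = 252.7 kN·m (hogging).
Span AB, ΣM about A with M_B applied at B: R_B^{AB}·6.7 = 527.5 + 252.7, so R_B^{AB} = 116.4 kN and R_A = 157.4 − 116.4 = 41 kN.
Span BC, ΣM about C: R_B^{BC}·8.4 = 1646 + 252.7, so R_B^{BC} = 226.1 kN and R_C = 273 − 226.1 = 46.91 kN.
R_B = 116.4 + 226.1 = 342.5 kN.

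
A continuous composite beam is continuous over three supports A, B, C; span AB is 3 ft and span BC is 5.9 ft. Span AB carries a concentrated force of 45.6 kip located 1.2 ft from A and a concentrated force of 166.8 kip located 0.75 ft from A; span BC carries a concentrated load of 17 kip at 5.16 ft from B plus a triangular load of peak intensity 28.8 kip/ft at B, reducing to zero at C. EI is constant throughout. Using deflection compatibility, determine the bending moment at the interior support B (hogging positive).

M_B = 75.92 kip·ft

Take M_B as the redundant. Released structure: two simple spans AB and BC with a hinge at B.
Rotations at B on the released spans (each span's end-slope, ×1/EI):
  span AB: point load 45.6 at a = 1.2: Pab(L + a)/(6LEI) = 22.98/EI
  span AB: point load 166.8 at a = 0.75: Pab(L + a)/(6LEI) = 58.64/EI
  span BC: point load 17 at a = 5.16: Pab(L + b)/(6LEI) = 12.18/EI
  span BC: triangular load, peak 28.8: w₀L³/(45EI) = 131.4/EI
  relative rotation θ_0 = (81.62 + 143.6)/EI = 225.2/EI
A unit hogging moment at B produces rotation L₁/(3EI) + L₂/(3EI) = 2.967/EI.
Compatibility: M_B·(L₁+L₂)/(3EI) = θ_0, giving M_B = 75.92 kip·ft (hogging).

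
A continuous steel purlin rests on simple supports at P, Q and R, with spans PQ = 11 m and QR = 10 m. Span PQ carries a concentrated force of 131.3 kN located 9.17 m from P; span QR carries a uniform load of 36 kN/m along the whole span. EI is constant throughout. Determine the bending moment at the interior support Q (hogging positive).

M_Q = 310.5 kN·m

Take M_Q as the redundant. Released structure: two simple spans PQ and QR with a hinge at Q.
End slopes at the hinge Q, treating each span as simply supported:
  span PQ: point load 131.3 at a = 9.17: Pab(L + a)/(6LEI) = 673.4/EI
  span QR: UDL 36: wL³/(24EI) = 1500/EI
  relative rotation θ_0 = (673.4 + 1500)/EI = 2173/EI
A unit hogging moment at Q produces rotation L₁/(3EI) + L₂/(3EI) = 7/EI.
Compatibility: M_Q·(L₁+L₂)/(3EI) = θ_0, giving M_Q = 310.5 kN·m (hogging).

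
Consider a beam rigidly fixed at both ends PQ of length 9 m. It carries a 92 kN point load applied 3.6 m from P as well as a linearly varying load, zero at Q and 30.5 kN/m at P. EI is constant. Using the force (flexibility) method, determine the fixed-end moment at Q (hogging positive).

Take the two fixed-end moments M_P, M_Q as redundants; the released structure is the simple span PQ.
On the primary (simply-supported) span, the end slopes from the loading are:
  at P: point load 92 at a = 3.6: Pab(L + b)/(6LEI) = 476.9/EI
  at Q: point load 92 at a = 3.6: Pab(L + a)/(6LEI) = 417.3/EI
  at P: triangular load, peak 30.5: w₀L³/(45EI) = 494.1/EI
  at Q: triangular load, peak 30.5: 7w₀L³/(360EI) = 432.3/EI
  θ_P0 = 971/EI,  θ_Q0 = 849.6/EI
Flexibility coefficients: a unit moment at one end gives L/(3EI) there and L/(6EI) at the far end, so f₁₁ = f₂₂ = 3/EI and f₁₂ = f₂₁ = 1.5/EI.
Compatibility — zero rotation at each built-in end:
  3 M_P + 1.5 M_Q = 971
  1.5 M_P + 3 M_Q = 849.6
Solving the pair gives M_P = 242.8 kN·m and M_Q = 161.8 kN·m (hogging).

M_Q = 161.8 kN·m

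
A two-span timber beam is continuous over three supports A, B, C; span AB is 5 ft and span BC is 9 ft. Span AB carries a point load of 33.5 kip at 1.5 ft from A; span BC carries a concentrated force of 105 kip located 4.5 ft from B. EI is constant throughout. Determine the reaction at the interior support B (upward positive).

R_B = 100.5 kip

Insert a hinge at B; M_B is the redundant, and each span becomes simply supported.
Discontinuity in slope at B on the released structure — sum the simple-span end rotations:
  span AB: point load 33.5 at a = 1.5: Pab(L + a)/(6LEI) = 38.11/EI
  span BC: point load 105 at a = 4.5: Pab(L + b)/(6LEI) = 531.6/EI
  relative rotation θ_0 = (38.11 + 531.6)/EI = 569.7/EI
A unit hogging moment at B produces rotation L₁/(3EI) + L₂/(3EI) = 4.667/EI.
Slope continuity at B: θ_0 = M_B·4.667/EI, so M_B = 569.7/4.667 = 122.1 kip·ft (hogging).
Span AB, ΣM about A with M_B applied at B: R_B^{AB}·5 = 50.25 + 122.1, so R_B^{AB} = 34.46 kip and R_A = 33.5 − 34.46 = -0.9644 kip.
Span BC, ΣM about C: R_B^{BC}·9 = 472.5 + 122.1, so R_B^{BC} = 66.06 kip and R_C = 105 − 66.06 = 38.94 kip.
R_B = 34.46 + 66.06 = 100.5 kip.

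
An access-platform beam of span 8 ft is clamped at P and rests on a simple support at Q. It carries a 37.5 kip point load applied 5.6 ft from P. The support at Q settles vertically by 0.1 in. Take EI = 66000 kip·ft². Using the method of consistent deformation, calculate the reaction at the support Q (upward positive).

Choose R_Q as the redundant. The primary structure is the cantilever fixed at P.
Free-end deflection of the primary structure under the applied loading (downward +):
  point load 37.5 at a = 5.6: Pa²(3L − a)/(6EI) = 3606/EI
Tip deflection under a unit load at Q: L³/(3EI) = 170.7/EI.
With EI = 66000 kip·ft²: δ_0 = 0.054642 ft and δ_{QQ} = 0.002586 ft/kip.
Compatibility — the beam at Q must follow the support down by 0.008333 ft: δ_0 − R_Q·δ_{QQ} = 0.008333, so R_Q = (0.054642 − 0.008333)/0.002586 = 17.91 kip.

R_Q = 17.91 kip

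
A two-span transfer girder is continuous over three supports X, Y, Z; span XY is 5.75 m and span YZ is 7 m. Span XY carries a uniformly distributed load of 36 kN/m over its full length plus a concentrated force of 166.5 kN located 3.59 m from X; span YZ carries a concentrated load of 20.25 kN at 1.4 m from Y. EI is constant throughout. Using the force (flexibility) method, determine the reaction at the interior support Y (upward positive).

R_Y = 274.5 kN

Insert a hinge at Y; M_Y is the redundant, and each span becomes simply supported.
Discontinuity in slope at Y on the released structure — sum the simple-span end rotations:
  span XY: UDL 36: wL³/(24EI) = 285.2/EI
  span XY: point load 166.5 at a = 3.59: Pab(L + a)/(6LEI) = 349.5/EI
  span YZ: point load 20.25 at a = 1.4: Pab(L + b)/(6LEI) = 47.63/EI
  relative rotation θ_0 = (634.7 + 47.63)/EI = 682.3/EI
A unit hogging moment at Y produces rotation L₁/(3EI) + L₂/(3EI) = 4.25/EI.
Slope continuity at Y: θ_0 = M_Y·4.25/EI, so M_Y = 682.3/4.25 = 160.5 kN·m (hogging).
Span XY, ΣM about X with M_Y applied at Y: R_Y^{XY}·5.75 = 1193 + 160.5, so R_Y^{XY} = 235.4 kN and R_X = 373.5 − 235.4 = 138.1 kN.
Span YZ, ΣM about Z: R_Y^{YZ}·7 = 113.4 + 160.5, so R_Y^{YZ} = 39.14 kN and R_Z = 20.25 − 39.14 = -18.89 kN.
R_Y = 235.4 + 39.14 = 274.5 kN.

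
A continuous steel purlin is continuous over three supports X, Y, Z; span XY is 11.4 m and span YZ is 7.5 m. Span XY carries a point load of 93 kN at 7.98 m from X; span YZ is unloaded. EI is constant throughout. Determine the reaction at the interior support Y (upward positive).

R_Y = 90.33 kN

Take M_Y as the redundant. Released structure: two simple spans XY and YZ with a hinge at Y.
Rotations at Y on the released spans (each span's end-slope, ×1/EI):
  span XY: point load 93 at a = 7.98: Pab(L + a)/(6LEI) = 719.1/EI
  relative rotation θ_0 = (719.1 + 0)/EI = 719.1/EI
A unit hogging moment at Y produces rotation L₁/(3EI) + L₂/(3EI) = 6.3/EI.
Compatibility: M_Y·(L₁+L₂)/(3EI) = θ_0, giving M_Y = 114.1 kN·m (hogging).
Span XY, ΣM about X with M_Y applied at Y: R_Y^{XY}·11.4 = 742.1 + 114.1, so R_Y^{XY} = 75.11 kN and R_X = 93 − 75.11 = 17.89 kN.
Span YZ, ΣM about Z: R_Y^{YZ}·7.5 = 0 + 114.1, so R_Y^{YZ} = 15.22 kN and R_Z = 0 − 15.22 = -15.22 kN.
R_Y = 75.11 + 15.22 = 90.33 kN.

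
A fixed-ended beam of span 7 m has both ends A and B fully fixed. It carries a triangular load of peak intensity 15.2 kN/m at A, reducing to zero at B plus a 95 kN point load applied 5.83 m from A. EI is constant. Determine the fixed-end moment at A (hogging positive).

M_A = 52.71 kN·m

Take the two fixed-end moments M_A, M_B as redundants; the released structure is the simple span AB.
Simple-span end rotations at A and B under the given loads:
  at A: triangular load, peak 15.2: w₀L³/(45EI) = 115.9/EI
  at B: triangular load, peak 15.2: 7w₀L³/(360EI) = 101.4/EI
  at A: point load 95 at a = 5.83: Pab(L + b)/(6LEI) = 126.1/EI
  at B: point load 95 at a = 5.83: Pab(L + a)/(6LEI) = 197.9/EI
  θ_A0 = 241.9/EI,  θ_B0 = 299.3/EI
Flexibility coefficients: a unit moment at one end gives L/(3EI) there and L/(6EI) at the far end, so f₁₁ = f₂₂ = 2.333/EI and f₁₂ = f₂₁ = 1.167/EI.
Compatibility — zero rotation at each built-in end:
  2.333 M_A + 1.167 M_B = 241.9
  1.167 M_A + 2.333 M_B = 299.3
Solving the pair gives M_A = 52.71 kN·m and M_B = 101.9 kN·m (hogging).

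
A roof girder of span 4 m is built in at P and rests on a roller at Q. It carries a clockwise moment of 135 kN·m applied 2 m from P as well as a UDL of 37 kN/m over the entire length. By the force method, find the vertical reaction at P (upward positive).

Release the roller at Q. Primary structure: cantilever fixed at P.
Free-end deflection of the primary structure under the applied loading (downward +):
  clockwise couple 135 at a = 2: M₀a(2L − a)/(2EI) = 810/EI
  UDL 37: wL⁴/(8EI) = 1184/EI
  δ_0 = 1994/EI
Flexibility coefficient — unit upward force at Q: δ_{QQ} = L³/(3EI) = 21.33/EI.
Compatibility at Q: δ_0 − R_Q·δ_{QQ} = 0, so R_Q = 1994/21.33 = 93.47 kN.
Vertical equilibrium: R_P = ΣP − R_Q = 148 − 93.47 = 54.53 kN.

R_P = 54.53 kN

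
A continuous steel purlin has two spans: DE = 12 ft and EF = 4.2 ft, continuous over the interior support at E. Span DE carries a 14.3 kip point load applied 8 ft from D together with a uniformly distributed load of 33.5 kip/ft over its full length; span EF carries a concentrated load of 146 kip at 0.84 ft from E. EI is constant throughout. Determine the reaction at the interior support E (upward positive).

R_E = 485.8 kip

Release continuity at E by inserting a hinge; the redundant is the internal moment M_E. The primary structure is two simply-supported spans DE and EF.
End slopes at the hinge E, treating each span as simply supported:
  span DE: point load 14.3 at a = 8: Pab(L + a)/(6LEI) = 127.1/EI
  span DE: UDL 33.5: wL³/(24EI) = 2412/EI
  span EF: point load 146 at a = 0.84: Pab(L + b)/(6LEI) = 123.6/EI
  relative rotation θ_0 = (2539 + 123.6)/EI = 2663/EI
A unit hogging moment at E produces rotation L₁/(3EI) + L₂/(3EI) = 5.4/EI.
Compatibility: M_E·(L₁+L₂)/(3EI) = θ_0, giving M_E = 493.1 kip·ft (hogging).
Span DE, ΣM about D with M_E applied at E: R_E^{DE}·12 = 2526 + 493.1, so R_E^{DE} = 251.6 kip and R_D = 416.3 − 251.6 = 164.7 kip.
Span EF, ΣM about F: R_E^{EF}·4.2 = 490.6 + 493.1, so R_E^{EF} = 234.2 kip and R_F = 146 − 234.2 = -88.2 kip.
R_E = 251.6 + 234.2 = 485.8 kip.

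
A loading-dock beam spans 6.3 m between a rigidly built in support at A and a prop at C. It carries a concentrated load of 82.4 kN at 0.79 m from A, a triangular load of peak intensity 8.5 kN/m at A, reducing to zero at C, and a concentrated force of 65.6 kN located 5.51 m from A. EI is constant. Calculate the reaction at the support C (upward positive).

R_C = 60.54 kN

Release the roller at C. Primary structure: cantilever fixed at A.
Free-end deflection of the primary structure under the applied loading (downward +):
  point load 82.4 at a = 0.79: Pa²(3L − a)/(6EI) = 155.2/EI
  triangular load, peak 8.5 at the fixed end: w₀L⁴/(30EI) = 446.3/EI
  point load 65.6 at a = 5.51: Pa²(3L − a)/(6EI) = 4445/EI
  δ_0 = 5046/EI
Tip deflection under a unit load at C: L³/(3EI) = 83.35/EI.
Compatibility at C: δ_0 − R_C·δ_{CC} = 0, so R_C = 5046/83.35 = 60.54 kN.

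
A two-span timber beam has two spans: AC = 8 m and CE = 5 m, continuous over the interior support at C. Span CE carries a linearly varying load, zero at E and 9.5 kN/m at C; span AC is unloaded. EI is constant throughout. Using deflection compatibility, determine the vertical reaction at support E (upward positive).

R_E = 6.699 kN

Take M_C as the redundant. Released structure: two simple spans AC and CE with a hinge at C.
Discontinuity in slope at C on the released structure — sum the simple-span end rotations:
  span CE: triangular load, peak 9.5: w₀L³/(45EI) = 26.39/EI
  relative rotation θ_0 = (0 + 26.39)/EI = 26.39/EI
A unit hogging moment at C produces rotation L₁/(3EI) + L₂/(3EI) = 4.333/EI.
Compatibility: M_C·(L₁+L₂)/(3EI) = θ_0, giving M_C = 6.09 kN·m (hogging).
Span CE, ΣM about E: R_C^{CE}·5 = 79.17 + 6.09, so R_C^{CE} = 17.05 kN and R_E = 23.75 − 17.05 = 6.699 kN.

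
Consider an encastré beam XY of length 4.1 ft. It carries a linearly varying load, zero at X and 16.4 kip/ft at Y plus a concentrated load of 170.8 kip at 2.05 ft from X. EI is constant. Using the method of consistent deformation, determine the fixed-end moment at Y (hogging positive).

M_Y = 101.3 kip·ft

Take the two fixed-end moments M_X, M_Y as redundants; the released structure is the simple span XY.
End rotations of the released simple span under the applied load (×1/EI):
  at X: triangular load, peak 16.4: 7w₀L³/(360EI) = 21.98/EI
  at Y: triangular load, peak 16.4: w₀L³/(45EI) = 25.12/EI
  at X: point load 170.8 at a = 2.05: Pab(L + b)/(6LEI) = 179.4/EI
  at Y: point load 170.8 at a = 2.05: Pab(L + a)/(6LEI) = 179.4/EI
  θ_X0 = 201.4/EI,  θ_Y0 = 204.6/EI
Flexibility coefficients: a unit moment at one end gives L/(3EI) there and L/(6EI) at the far end, so f₁₁ = f₂₂ = 1.367/EI and f₁₂ = f₂₁ = 0.6833/EI.
Compatibility — zero rotation at each built-in end:
  1.367 M_X + 0.6833 M_Y = 201.4
  0.6833 M_X + 1.367 M_Y = 204.6
Solving the pair gives M_X = 96.72 kip·ft and M_Y = 101.3 kip·ft (hogging).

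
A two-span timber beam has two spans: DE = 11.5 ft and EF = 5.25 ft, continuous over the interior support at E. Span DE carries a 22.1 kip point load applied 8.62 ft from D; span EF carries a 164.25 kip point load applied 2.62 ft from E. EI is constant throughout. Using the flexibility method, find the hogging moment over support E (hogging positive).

M_E = 79.36 kip·ft

Insert a hinge at E; M_E is the redundant, and each span becomes simply supported.
Discontinuity in slope at E on the released structure — sum the simple-span end rotations:
  span DE: point load 22.1 at a = 8.62: Pab(L + a)/(6LEI) = 160/EI
  span EF: point load 164.25 at a = 2.62: Pab(L + b)/(6LEI) = 283.1/EI
  relative rotation θ_0 = (160 + 283.1)/EI = 443.1/EI
A unit hogging moment at E produces rotation L₁/(3EI) + L₂/(3EI) = 5.583/EI.
Slope continuity at E: θ_0 = M_E·5.583/EI, so M_E = 443.1/5.583 = 79.36 kip·ft (hogging).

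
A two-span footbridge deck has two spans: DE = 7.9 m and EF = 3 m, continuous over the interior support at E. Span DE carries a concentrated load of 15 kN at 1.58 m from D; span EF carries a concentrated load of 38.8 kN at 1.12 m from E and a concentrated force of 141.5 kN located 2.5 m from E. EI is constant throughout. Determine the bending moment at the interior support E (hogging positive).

Release continuity at E by inserting a hinge; the redundant is the internal moment M_E. The primary structure is two simply-supported spans DE and EF.
Discontinuity in slope at E on the released structure — sum the simple-span end rotations:
  span DE: point load 15 at a = 1.58: Pab(L + a)/(6LEI) = 29.96/EI
  span EF: point load 38.8 at a = 1.12: Pab(L + b)/(6LEI) = 22.15/EI
  span EF: point load 141.5 at a = 2.5: Pab(L + b)/(6LEI) = 34.39/EI
  relative rotation θ_0 = (29.96 + 56.54)/EI = 86.5/EI
A unit hogging moment at E produces rotation L₁/(3EI) + L₂/(3EI) = 3.633/EI.
Slope continuity at E: θ_0 = M_E·3.633/EI, so M_E = 86.5/3.633 = 23.81 kN·m (hogging).

M_E = 23.81 kN·m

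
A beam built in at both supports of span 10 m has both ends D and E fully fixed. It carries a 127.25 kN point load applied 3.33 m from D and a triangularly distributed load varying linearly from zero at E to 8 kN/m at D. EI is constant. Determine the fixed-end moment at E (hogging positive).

Release both end moments; the primary structure is a simply-supported span DE with redundants M_D and M_E.
End rotations of the released simple span under the applied load (×1/EI):
  at D: point load 127.25 at a = 3.33: Pab(L + b)/(6LEI) = 785.3/EI
  at E: point load 127.25 at a = 3.33: Pab(L + a)/(6LEI) = 627.9/EI
  at D: triangular load, peak 8: w₀L³/(45EI) = 177.8/EI
  at E: triangular load, peak 8: 7w₀L³/(360EI) = 155.6/EI
  θ_D0 = 963/EI,  θ_E0 = 783.5/EI
Flexibility coefficients: a unit moment at one end gives L/(3EI) there and L/(6EI) at the far end, so f₁₁ = f₂₂ = 3.333/EI and f₁₂ = f₂₁ = 1.667/EI.
Compatibility — zero rotation at each built-in end:
  3.333 M_D + 1.667 M_E = 963
  1.667 M_D + 3.333 M_E = 783.5
Solving the pair gives M_D = 228.5 kN·m and M_E = 120.8 kN·m (hogging).

M_E = 120.8 kN·m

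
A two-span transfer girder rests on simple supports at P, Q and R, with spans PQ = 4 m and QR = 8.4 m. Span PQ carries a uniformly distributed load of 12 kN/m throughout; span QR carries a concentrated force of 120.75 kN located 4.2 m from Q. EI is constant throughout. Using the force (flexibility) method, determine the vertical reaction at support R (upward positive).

Take M_Q as the redundant. Released structure: two simple spans PQ and QR with a hinge at Q.
Rotations at Q on the released spans (each span's end-slope, ×1/EI):
  span PQ: UDL 12: wL³/(24EI) = 32/EI
  span QR: point load 120.75 at a = 4.2: Pab(L + b)/(6LEI) = 532.5/EI
  relative rotation θ_0 = (32 + 532.5)/EI = 564.5/EI
A unit hogging moment at Q produces rotation L₁/(3EI) + L₂/(3EI) = 4.133/EI.
Slope continuity at Q: θ_0 = M_Q·4.133/EI, so M_Q = 564.5/4.133 = 136.6 kN·m (hogging).
Span QR, ΣM about R: R_Q^{QR}·8.4 = 507.1 + 136.6, so R_Q^{QR} = 76.63 kN and R_R = 120.8 − 76.63 = 44.12 kN.

R_R = 44.12 kN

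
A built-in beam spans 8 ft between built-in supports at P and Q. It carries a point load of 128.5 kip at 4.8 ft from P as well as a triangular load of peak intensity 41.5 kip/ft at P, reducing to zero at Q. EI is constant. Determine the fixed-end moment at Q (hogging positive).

M_Q = 236.6 kip·ft

Take the two fixed-end moments M_P, M_Q as redundants; the released structure is the simple span PQ.
Simple-span end rotations at P and Q under the given loads:
  at P: point load 128.5 at a = 4.8: Pab(L + b)/(6LEI) = 460.5/EI
  at Q: point load 128.5 at a = 4.8: Pab(L + a)/(6LEI) = 526.3/EI
  at P: triangular load, peak 41.5: w₀L³/(45EI) = 472.2/EI
  at Q: triangular load, peak 41.5: 7w₀L³/(360EI) = 413.2/EI
  θ_P0 = 932.7/EI,  θ_Q0 = 939.5/EI
Flexibility coefficients: a unit moment at one end gives L/(3EI) there and L/(6EI) at the far end, so f₁₁ = f₂₂ = 2.667/EI and f₁₂ = f₂₁ = 1.333/EI.
Compatibility — zero rotation at each built-in end:
  2.667 M_P + 1.333 M_Q = 932.7
  1.333 M_P + 2.667 M_Q = 939.5
Solving the pair gives M_P = 231.5 kip·ft and M_Q = 236.6 kip·ft (hogging).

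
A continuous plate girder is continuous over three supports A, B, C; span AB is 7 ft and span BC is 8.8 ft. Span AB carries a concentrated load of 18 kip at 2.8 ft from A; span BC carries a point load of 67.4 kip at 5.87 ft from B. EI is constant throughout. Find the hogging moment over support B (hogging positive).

Insert a hinge at B; M_B is the redundant, and each span becomes simply supported.
Discontinuity in slope at B on the released structure — sum the simple-span end rotations:
  span AB: point load 18 at a = 2.8: Pab(L + a)/(6LEI) = 49.39/EI
  span BC: point load 67.4 at a = 5.87: Pab(L + b)/(6LEI) = 257.5/EI
  relative rotation θ_0 = (49.39 + 257.5)/EI = 306.9/EI
A unit hogging moment at B produces rotation L₁/(3EI) + L₂/(3EI) = 5.267/EI.
Compatibility: M_B·(L₁+L₂)/(3EI) = θ_0, giving M_B = 58.28 kip·ft (hogging).

M_B = 58.28 kip·ft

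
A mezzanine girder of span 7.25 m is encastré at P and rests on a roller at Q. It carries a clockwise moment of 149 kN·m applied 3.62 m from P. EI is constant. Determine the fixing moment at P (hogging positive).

M_P = -18.47 kN·m

Choose R_Q as the redundant. The primary structure is the cantilever fixed at P.
Deflection at Q on the released cantilever, summing each load's contribution:
  clockwise couple 149 at a = 3.62: M₀a(2L − a)/(2EI) = 2934/EI
Flexibility coefficient — unit upward force at Q: δ_{QQ} = L³/(3EI) = 127/EI.
The prop prevents deflection at Q: R_Q = δ_0/δ_{QQ} = 2934/127 = 23.1 kN.
Moment equilibrium about P: M_P = Σ(load moments about P) − R_Q·L = 149 − 23.1×7.25 = -18.47 kN·m.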